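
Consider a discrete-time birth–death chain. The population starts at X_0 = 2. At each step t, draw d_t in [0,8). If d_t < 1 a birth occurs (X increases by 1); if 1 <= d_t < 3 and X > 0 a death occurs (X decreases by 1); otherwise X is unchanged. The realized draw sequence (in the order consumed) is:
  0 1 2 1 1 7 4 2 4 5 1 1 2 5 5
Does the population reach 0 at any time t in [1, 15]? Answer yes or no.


t=0: X=2, d=0 → birth, X_1=3
t=1: X=3, d=1 → death, X_2=2
t=2: X=2, d=2 → death, X_3=1
t=3: X=1, d=1 → death, X_4=0
t=4: X=0, d=1 → hold, X_5=0
t=5: X=0, d=7 → hold, X_6=0
t=6: X=0, d=4 → hold, X_7=0
t=7: X=0, d=2 → hold, X_8=0
t=8: X=0, d=4 → hold, X_9=0
t=9: X=0, d=5 → hold, X_10=0
t=10: X=0, d=1 → hold, X_11=0
t=11: X=0, d=1 → hold, X_12=0
t=12: X=0, d=2 → hold, X_13=0
t=13: X=0, d=5 → hold, X_14=0
t=14: X=0, d=5 → hold, X_15=0

yes


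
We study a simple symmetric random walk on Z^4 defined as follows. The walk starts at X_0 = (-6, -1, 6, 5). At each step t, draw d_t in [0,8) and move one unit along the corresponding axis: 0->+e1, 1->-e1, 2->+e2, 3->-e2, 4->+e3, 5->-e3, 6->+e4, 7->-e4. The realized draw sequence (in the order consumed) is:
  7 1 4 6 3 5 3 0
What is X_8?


(-6, -3, 6, 5)

t=0: X=(-6, -1, 6, 5), d=7 → -e4, X_1=(-6, -1, 6, 4)
t=1: X=(-6, -1, 6, 4), d=1 → -e1, X_2=(-7, -1, 6, 4)
t=2: X=(-7, -1, 6, 4), d=4 → +e3, X_3=(-7, -1, 7, 4)
t=3: X=(-7, -1, 7, 4), d=6 → +e4, X_4=(-7, -1, 7, 5)
t=4: X=(-7, -1, 7, 5), d=3 → -e2, X_5=(-7, -2, 7, 5)
t=5: X=(-7, -2, 7, 5), d=5 → -e3, X_6=(-7, -2, 6, 5)
t=6: X=(-7, -2, 6, 5), d=3 → -e2, X_7=(-7, -3, 6, 5)
t=7: X=(-7, -3, 6, 5), d=0 → +e1, X_8=(-6, -3, 6, 5)


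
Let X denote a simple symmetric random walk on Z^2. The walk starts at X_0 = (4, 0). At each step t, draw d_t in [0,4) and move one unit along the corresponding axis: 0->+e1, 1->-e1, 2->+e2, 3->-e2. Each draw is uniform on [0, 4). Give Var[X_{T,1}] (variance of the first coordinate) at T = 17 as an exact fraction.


17/2

Outcome values over d=0..3: [1, -1, 0, 0]
Σy = 0, Σy² = 2, M = 4
μ = 0/4 = 0,  σ² = 2/4 − (0)² = 1/2
Independent increments: Var[X_17] = 17·σ² = 17·(1/2) = 17/2


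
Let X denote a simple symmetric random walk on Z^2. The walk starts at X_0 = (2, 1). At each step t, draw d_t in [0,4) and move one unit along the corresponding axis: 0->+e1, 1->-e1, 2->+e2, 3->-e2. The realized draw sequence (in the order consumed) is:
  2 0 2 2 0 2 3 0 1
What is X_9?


t=0: X=(2, 1), d=2 → +e2, X_1=(2, 2)
t=1: X=(2, 2), d=0 → +e1, X_2=(3, 2)
t=2: X=(3, 2), d=2 → +e2, X_3=(3, 3)
t=3: X=(3, 3), d=2 → +e2, X_4=(3, 4)
t=4: X=(3, 4), d=0 → +e1, X_5=(4, 4)
t=5: X=(4, 4), d=2 → +e2, X_6=(4, 5)
t=6: X=(4, 5), d=3 → -e2, X_7=(4, 4)
t=7: X=(4, 4), d=0 → +e1, X_8=(5, 4)
t=8: X=(5, 4), d=1 → -e1, X_9=(4, 4)

(4, 4)


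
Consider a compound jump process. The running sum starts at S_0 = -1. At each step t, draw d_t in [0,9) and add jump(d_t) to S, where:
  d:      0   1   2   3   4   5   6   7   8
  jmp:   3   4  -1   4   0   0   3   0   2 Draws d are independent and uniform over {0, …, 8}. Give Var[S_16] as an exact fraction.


Outcome values over d=0..8: [3, 4, -1, 4, 0, 0, 3, 0, 2]
Σy = 15, Σy² = 55, M = 9
μ = 15/9 = 5/3,  σ² = 55/9 − (5/3)² = 10/3
Independent increments: Var[S_16] = 16·σ² = 16·(10/3) = 160/3

160/3


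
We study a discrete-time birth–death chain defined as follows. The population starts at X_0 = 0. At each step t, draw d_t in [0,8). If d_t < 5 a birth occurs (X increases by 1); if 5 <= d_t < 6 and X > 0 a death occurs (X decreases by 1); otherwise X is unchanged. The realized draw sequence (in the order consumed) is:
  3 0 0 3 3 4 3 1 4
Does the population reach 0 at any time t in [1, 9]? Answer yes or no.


no

t=0: X=0, d=3 → birth, X_1=1
t=1: X=1, d=0 → birth, X_2=2
t=2: X=2, d=0 → birth, X_3=3
t=3: X=3, d=3 → birth, X_4=4
t=4: X=4, d=3 → birth, X_5=5
t=5: X=5, d=4 → birth, X_6=6
t=6: X=6, d=3 → birth, X_7=7
t=7: X=7, d=1 → birth, X_8=8
t=8: X=8, d=4 → birth, X_9=9


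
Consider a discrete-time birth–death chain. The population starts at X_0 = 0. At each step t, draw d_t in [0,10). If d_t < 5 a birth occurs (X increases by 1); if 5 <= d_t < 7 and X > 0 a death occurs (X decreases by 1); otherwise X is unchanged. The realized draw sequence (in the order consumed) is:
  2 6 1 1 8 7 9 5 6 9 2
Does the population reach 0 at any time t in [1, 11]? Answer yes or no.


yes

t=0: X=0, d=2 → birth, X_1=1
t=1: X=1, d=6 → death, X_2=0
t=2: X=0, d=1 → birth, X_3=1
t=3: X=1, d=1 → birth, X_4=2
t=4: X=2, d=8 → hold, X_5=2
t=5: X=2, d=7 → hold, X_6=2
t=6: X=2, d=9 → hold, X_7=2
t=7: X=2, d=5 → death, X_8=1
t=8: X=1, d=6 → death, X_9=0
t=9: X=0, d=9 → hold, X_10=0
t=10: X=0, d=2 → birth, X_11=1


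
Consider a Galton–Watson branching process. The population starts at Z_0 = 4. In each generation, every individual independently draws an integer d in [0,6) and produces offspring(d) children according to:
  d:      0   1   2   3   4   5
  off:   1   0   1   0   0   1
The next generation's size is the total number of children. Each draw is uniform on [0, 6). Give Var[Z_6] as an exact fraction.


63/1024

Outcome values over d=0..5: [1, 0, 1, 0, 0, 1]
Σy = 3, Σy² = 3, M = 6
μ = 3/6 = 1/2,  σ² = 3/6 − (1/2)² = 1/4
V_0 = 0, E_0 = 4
V_1 = 1/4·E_0 + (1/2)²·V_0 = 1;  E_1 = 2
V_2 = 1/4·E_1 + (1/2)²·V_1 = 3/4;  E_2 = 1
V_3 = 1/4·E_2 + (1/2)²·V_2 = 7/16;  E_3 = 1/2
V_4 = 1/4·E_3 + (1/2)²·V_3 = 15/64;  E_4 = 1/4
V_5 = 1/4·E_4 + (1/2)²·V_4 = 31/256;  E_5 = 1/8
V_6 = 1/4·E_5 + (1/2)²·V_5 = 63/1024;  E_6 = 1/16


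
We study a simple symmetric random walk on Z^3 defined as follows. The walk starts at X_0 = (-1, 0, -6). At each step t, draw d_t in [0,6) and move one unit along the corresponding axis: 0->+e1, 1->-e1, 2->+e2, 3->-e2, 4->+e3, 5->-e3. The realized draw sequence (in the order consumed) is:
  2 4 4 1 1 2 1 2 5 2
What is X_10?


(-4, 4, -5)

t=0: X=(-1, 0, -6), d=2 → +e2, X_1=(-1, 1, -6)
t=1: X=(-1, 1, -6), d=4 → +e3, X_2=(-1, 1, -5)
t=2: X=(-1, 1, -5), d=4 → +e3, X_3=(-1, 1, -4)
t=3: X=(-1, 1, -4), d=1 → -e1, X_4=(-2, 1, -4)
t=4: X=(-2, 1, -4), d=1 → -e1, X_5=(-3, 1, -4)
t=5: X=(-3, 1, -4), d=2 → +e2, X_6=(-3, 2, -4)
t=6: X=(-3, 2, -4), d=1 → -e1, X_7=(-4, 2, -4)
t=7: X=(-4, 2, -4), d=2 → +e2, X_8=(-4, 3, -4)
t=8: X=(-4, 3, -4), d=5 → -e3, X_9=(-4, 3, -5)
t=9: X=(-4, 3, -5), d=2 → +e2, X_10=(-4, 4, -5)


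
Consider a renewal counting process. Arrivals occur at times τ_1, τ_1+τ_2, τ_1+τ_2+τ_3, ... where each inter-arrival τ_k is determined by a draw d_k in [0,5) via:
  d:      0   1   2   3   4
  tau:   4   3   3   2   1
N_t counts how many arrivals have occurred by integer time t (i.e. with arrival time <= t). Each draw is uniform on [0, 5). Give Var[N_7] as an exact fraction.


Inter-arrival values over d=0..4: [4, 3, 3, 2, 1]
Each d has probability 1/5, so the pmf of τ is: f(1) = 1/5, f(2) = 1/5, f(3) = 2/5, f(4) = 1/5
Let p_n(j) = P(N_n = j), with p_0 = [1]. Condition on τ_1: p_n(0) = P(τ > n), and for j >= 1, p_n(j) = Σ_{k<=n} f(k)·p_{n−k}(j−1)
p_1 = [4/5, 1/5]  (j = 0..1)
p_2 = [3/5, 9/25, 1/25]  (j = 0..2)
p_3 = [1/5, 17/25, 14/125, 1/125]  (j = 0..3)
p_4 = [0, 17/25, 36/125, 19/625, 1/625]  (j = 0..4)
p_5 = [0, 11/25, 57/125, 12/125, 24/3125, 1/3125]  (j = 0..5)
p_6 = [0, 1/5, 71/125, 126/625, 89/3125, 29/15625, 1/15625]  (j = 0..6)
p_7 = [0, 1/25, 67/125, 214/625, 229/3125, 123/15625, 34/78125, 1/78125]  (j = 0..7)
E[N_7] = Σ j·p_7(j) = 193311/78125;  E[N_7²] = Σ j²·p_7(j) = 519623/78125
Var[N_7] = 519623/78125 − (193311/78125)² = 3226404154/6103515625

3226404154/6103515625


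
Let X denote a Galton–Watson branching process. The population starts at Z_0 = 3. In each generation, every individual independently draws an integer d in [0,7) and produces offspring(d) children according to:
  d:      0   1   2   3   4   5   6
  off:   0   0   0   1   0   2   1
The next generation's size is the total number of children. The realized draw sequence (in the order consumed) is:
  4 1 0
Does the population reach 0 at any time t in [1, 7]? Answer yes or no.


gen 0: Z_0=3, draws=[4, 1, 0], offspring=[0, 0, 0], Z_1=0
gen 1: Z_1=0, draws=[], offspring=[], Z_2=0
gen 2: Z_2=0, draws=[], offspring=[], Z_3=0
gen 3: Z_3=0, draws=[], offspring=[], Z_4=0
gen 4: Z_4=0, draws=[], offspring=[], Z_5=0
gen 5: Z_5=0, draws=[], offspring=[], Z_6=0
gen 6: Z_6=0, draws=[], offspring=[], Z_7=0

yes


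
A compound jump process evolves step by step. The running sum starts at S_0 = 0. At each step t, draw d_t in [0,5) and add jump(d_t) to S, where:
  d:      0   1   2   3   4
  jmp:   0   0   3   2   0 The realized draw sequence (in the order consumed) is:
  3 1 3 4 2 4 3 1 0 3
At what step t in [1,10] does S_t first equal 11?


t=0: S=0, d=3, jump=2, S_1=2
t=1: S=2, d=1, jump=0, S_2=2
t=2: S=2, d=3, jump=2, S_3=4
t=3: S=4, d=4, jump=0, S_4=4
t=4: S=4, d=2, jump=3, S_5=7
t=5: S=7, d=4, jump=0, S_6=7
t=6: S=7, d=3, jump=2, S_7=9
t=7: S=9, d=1, jump=0, S_8=9
t=8: S=9, d=0, jump=0, S_9=9
t=9: S=9, d=3, jump=2, S_10=11

10


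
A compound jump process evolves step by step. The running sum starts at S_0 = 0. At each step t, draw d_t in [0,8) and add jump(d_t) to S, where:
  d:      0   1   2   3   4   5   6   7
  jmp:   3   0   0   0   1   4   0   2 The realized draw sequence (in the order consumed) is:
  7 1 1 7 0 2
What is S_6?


7

t=0: S=0, d=7, jump=2, S_1=2
t=1: S=2, d=1, jump=0, S_2=2
t=2: S=2, d=1, jump=0, S_3=2
t=3: S=2, d=7, jump=2, S_4=4
t=4: S=4, d=0, jump=3, S_5=7
t=5: S=7, d=2, jump=0, S_6=7


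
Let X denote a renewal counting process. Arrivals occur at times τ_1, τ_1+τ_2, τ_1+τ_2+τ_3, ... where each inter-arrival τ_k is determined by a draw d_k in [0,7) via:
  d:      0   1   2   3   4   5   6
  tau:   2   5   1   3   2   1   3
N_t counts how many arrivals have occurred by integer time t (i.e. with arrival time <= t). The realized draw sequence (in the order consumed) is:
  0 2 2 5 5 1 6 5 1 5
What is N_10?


draw d_1=0: τ_1=2, arrival time A_1=2
draw d_2=2: τ_2=1, arrival time A_2=3
draw d_3=2: τ_3=1, arrival time A_3=4
draw d_4=5: τ_4=1, arrival time A_4=5
draw d_5=5: τ_5=1, arrival time A_5=6
draw d_6=1: τ_6=5, arrival time A_6=11
draw d_7=6: τ_7=3, arrival time A_7=14
draw d_8=5: τ_8=1, arrival time A_8=15
draw d_9=1: τ_9=5, arrival time A_9=20
draw d_10=5: τ_10=1, arrival time A_10=21
N_t over t=0..10: 0:0 1:0 2:1 3:2 4:3 5:4 6:5 7:5 8:5 9:5 10:5

5


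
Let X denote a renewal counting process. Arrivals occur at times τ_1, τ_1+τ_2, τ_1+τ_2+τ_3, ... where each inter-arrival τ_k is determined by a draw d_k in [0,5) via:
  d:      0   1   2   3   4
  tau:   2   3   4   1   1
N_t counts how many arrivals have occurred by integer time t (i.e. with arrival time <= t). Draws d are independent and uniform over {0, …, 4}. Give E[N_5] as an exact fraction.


6722/3125

Inter-arrival values over d=0..4: [2, 3, 4, 1, 1]
Each d has probability 1/5, so the pmf of τ is: f(1) = 2/5, f(2) = 1/5, f(3) = 1/5, f(4) = 1/5
Renewal equation for m(n) = E[N_n]: condition on τ_1 = k (if k <= n, one arrival plus a fresh copy on the remaining n−k steps): m(n) = F(n) + Σ_{k<=n} f(k)·m(n−k), where F(n) = P(τ <= n) and m(0) = 0
m(1) = F(1) = 2/5
m(2) = F(2) + f(1)·m(1) = 3/5 + 2/5·2/5 = 19/25
m(3) = F(3) + f(1)·m(2) + f(2)·m(1) = 4/5 + 2/5·19/25 + 1/5·2/5 = 148/125
m(4) = F(4) + f(1)·m(3) + f(2)·m(2) + f(3)·m(1) = 1 + 2/5·148/125 + 1/5·19/25 + 1/5·2/5 = 1066/625
m(5) = F(5) + f(1)·m(4) + f(2)·m(3) + f(3)·m(2) + f(4)·m(1) = 1 + 2/5·1066/625 + 1/5·148/125 + 1/5·19/25 + 1/5·2/5 = 6722/3125
E[N_5] = m(5) = 6722/3125


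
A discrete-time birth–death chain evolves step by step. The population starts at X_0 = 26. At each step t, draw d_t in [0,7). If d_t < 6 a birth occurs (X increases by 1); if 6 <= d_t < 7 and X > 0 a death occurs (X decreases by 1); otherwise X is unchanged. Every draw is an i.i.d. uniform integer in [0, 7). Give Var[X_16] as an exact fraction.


X can drop by at most 1 per step and X_0 = 26 > T = 16, so X_t >= 26 − t >= 10 > 0 for every t <= 16: the floor at 0 (the 'and X > 0' condition) never binds. Hence X_16 = X_0 + Σ_{t<16} Y_t with i.i.d. increments Y_t = y(d_t) ∈ {+1, −1, 0}.
Outcome values over d=0..6: [1, 1, 1, 1, 1, 1, -1]
Σy = 5, Σy² = 7, M = 7
μ = 5/7 = 5/7,  σ² = 7/7 − (5/7)² = 24/49
Independent increments: Var[X_16] = 16·σ² = 16·(24/49) = 384/49

384/49


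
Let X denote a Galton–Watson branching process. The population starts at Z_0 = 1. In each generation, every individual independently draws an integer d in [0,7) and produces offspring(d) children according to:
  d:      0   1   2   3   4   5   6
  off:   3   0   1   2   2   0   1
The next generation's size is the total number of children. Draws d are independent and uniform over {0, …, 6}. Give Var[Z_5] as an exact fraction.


Outcome values over d=0..6: [3, 0, 1, 2, 2, 0, 1]
Σy = 9, Σy² = 19, M = 7
μ = 9/7 = 9/7,  σ² = 19/7 − (9/7)² = 52/49
V_0 = 0, E_0 = 1
V_1 = 52/49·E_0 + (9/7)²·V_0 = 52/49;  E_1 = 9/7
V_2 = 52/49·E_1 + (9/7)²·V_1 = 7488/2401;  E_2 = 81/49
V_3 = 52/49·E_2 + (9/7)²·V_2 = 812916/117649;  E_3 = 729/343
V_4 = 52/49·E_3 + (9/7)²·V_3 = 78848640/5764801;  E_4 = 6561/2401
V_5 = 52/49·E_4 + (9/7)²·V_4 = 7205893812/282475249;  E_5 = 59049/16807

7205893812/282475249


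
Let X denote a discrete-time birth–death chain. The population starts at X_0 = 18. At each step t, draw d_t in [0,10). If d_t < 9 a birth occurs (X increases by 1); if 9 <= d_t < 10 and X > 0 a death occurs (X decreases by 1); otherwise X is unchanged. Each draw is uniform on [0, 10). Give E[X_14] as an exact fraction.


146/5

X can drop by at most 1 per step and X_0 = 18 > T = 14, so X_t >= 18 − t >= 4 > 0 for every t <= 14: the floor at 0 (the 'and X > 0' condition) never binds. Hence X_14 = X_0 + Σ_{t<14} Y_t with i.i.d. increments Y_t = y(d_t) ∈ {+1, −1, 0}.
Outcome values over d=0..9: [1, 1, 1, 1, 1, 1, 1, 1, 1, -1]
Σy = 8, Σy² = 10, M = 10
μ = 8/10 = 4/5,  σ² = 10/10 − (4/5)² = 9/25
E[X_14] = 18 + 14·(4/5) = 146/5


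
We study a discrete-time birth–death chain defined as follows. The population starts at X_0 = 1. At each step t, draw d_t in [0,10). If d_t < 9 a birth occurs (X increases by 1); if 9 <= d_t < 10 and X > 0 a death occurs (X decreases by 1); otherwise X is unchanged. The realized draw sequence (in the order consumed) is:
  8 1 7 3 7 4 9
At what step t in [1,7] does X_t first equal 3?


t=0: X=1, d=8 → birth, X_1=2
t=1: X=2, d=1 → birth, X_2=3
t=2: X=3, d=7 → birth, X_3=4
t=3: X=4, d=3 → birth, X_4=5
t=4: X=5, d=7 → birth, X_5=6
t=5: X=6, d=4 → birth, X_6=7
t=6: X=7, d=9 → death, X_7=6

2


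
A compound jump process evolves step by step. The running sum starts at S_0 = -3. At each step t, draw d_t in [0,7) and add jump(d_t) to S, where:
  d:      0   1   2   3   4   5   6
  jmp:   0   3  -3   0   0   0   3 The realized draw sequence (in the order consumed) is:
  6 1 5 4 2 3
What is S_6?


0

t=0: S=-3, d=6, jump=3, S_1=0
t=1: S=0, d=1, jump=3, S_2=3
t=2: S=3, d=5, jump=0, S_3=3
t=3: S=3, d=4, jump=0, S_4=3
t=4: S=3, d=2, jump=-3, S_5=0
t=5: S=0, d=3, jump=0, S_6=0


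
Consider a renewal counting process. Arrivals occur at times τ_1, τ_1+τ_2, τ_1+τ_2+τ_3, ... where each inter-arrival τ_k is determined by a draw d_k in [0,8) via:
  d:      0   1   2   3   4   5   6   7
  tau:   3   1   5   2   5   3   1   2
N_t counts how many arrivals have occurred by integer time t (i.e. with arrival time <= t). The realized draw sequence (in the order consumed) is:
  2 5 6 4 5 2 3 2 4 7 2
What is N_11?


draw d_1=2: τ_1=5, arrival time A_1=5
draw d_2=5: τ_2=3, arrival time A_2=8
draw d_3=6: τ_3=1, arrival time A_3=9
draw d_4=4: τ_4=5, arrival time A_4=14
draw d_5=5: τ_5=3, arrival time A_5=17
draw d_6=2: τ_6=5, arrival time A_6=22
draw d_7=3: τ_7=2, arrival time A_7=24
draw d_8=2: τ_8=5, arrival time A_8=29
draw d_9=4: τ_9=5, arrival time A_9=34
draw d_10=7: τ_10=2, arrival time A_10=36
draw d_11=2: τ_11=5, arrival time A_11=41
N_t over t=0..11: 0:0 1:0 2:0 3:0 4:0 5:1 6:1 7:1 8:2 9:3 10:3 11:3

3


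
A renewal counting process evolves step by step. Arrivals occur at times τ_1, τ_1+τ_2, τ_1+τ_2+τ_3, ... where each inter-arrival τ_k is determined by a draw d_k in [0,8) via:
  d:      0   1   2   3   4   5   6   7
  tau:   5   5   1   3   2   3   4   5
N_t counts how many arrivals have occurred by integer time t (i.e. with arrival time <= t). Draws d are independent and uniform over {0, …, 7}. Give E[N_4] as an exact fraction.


3105/4096

Inter-arrival values over d=0..7: [5, 5, 1, 3, 2, 3, 4, 5]
Each d has probability 1/8, so the pmf of τ is: f(1) = 1/8, f(2) = 1/8, f(3) = 1/4, f(4) = 1/8, f(5) = 3/8
Renewal equation for m(n) = E[N_n]: condition on τ_1 = k (if k <= n, one arrival plus a fresh copy on the remaining n−k steps): m(n) = F(n) + Σ_{k<=n} f(k)·m(n−k), where F(n) = P(τ <= n) and m(0) = 0
m(1) = F(1) = 1/8
m(2) = F(2) + f(1)·m(1) = 1/4 + 1/8·1/8 = 17/64
m(3) = F(3) + f(1)·m(2) + f(2)·m(1) = 1/2 + 1/8·17/64 + 1/8·1/8 = 281/512
m(4) = F(4) + f(1)·m(3) + f(2)·m(2) + f(3)·m(1) = 5/8 + 1/8·281/512 + 1/8·17/64 + 1/4·1/8 = 3105/4096
E[N_4] = m(4) = 3105/4096


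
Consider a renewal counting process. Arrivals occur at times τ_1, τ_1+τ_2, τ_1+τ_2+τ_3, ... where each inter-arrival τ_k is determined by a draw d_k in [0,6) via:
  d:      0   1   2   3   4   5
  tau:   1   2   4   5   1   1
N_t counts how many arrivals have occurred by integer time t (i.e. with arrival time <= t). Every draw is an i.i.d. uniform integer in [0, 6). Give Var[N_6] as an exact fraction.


Inter-arrival values over d=0..5: [1, 2, 4, 5, 1, 1]
Each d has probability 1/6, so the pmf of τ is: f(1) = 1/2, f(2) = 1/6, f(4) = 1/6, f(5) = 1/6
Let p_n(j) = P(N_n = j), with p_0 = [1]. Condition on τ_1: p_n(0) = P(τ > n), and for j >= 1, p_n(j) = Σ_{k<=n} f(k)·p_{n−k}(j−1)
p_1 = [1/2, 1/2]  (j = 0..1)
p_2 = [1/3, 5/12, 1/4]  (j = 0..2)
p_3 = [1/3, 1/4, 7/24, 1/8]  (j = 0..3)
p_4 = [1/6, 7/18, 7/36, 3/16, 1/16]  (j = 0..4)
p_5 = [0, 7/18, 23/72, 7/48, 11/96, 1/32]  (j = 0..5)
p_6 = [0, 1/6, 89/216, 101/432, 5/48, 13/192, 1/64]  (j = 0..6)
E[N_6] = Σ j·p_6(j) = 4391/1728;  E[N_6²] = Σ j²·p_6(j) = 13549/1728
Var[N_6] = 13549/1728 − (4391/1728)² = 4131791/2985984

4131791/2985984


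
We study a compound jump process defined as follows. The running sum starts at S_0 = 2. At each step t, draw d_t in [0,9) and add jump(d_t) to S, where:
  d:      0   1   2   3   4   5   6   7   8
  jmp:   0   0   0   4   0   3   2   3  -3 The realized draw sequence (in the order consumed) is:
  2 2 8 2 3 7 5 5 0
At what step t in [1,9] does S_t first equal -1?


3

t=0: S=2, d=2, jump=0, S_1=2
t=1: S=2, d=2, jump=0, S_2=2
t=2: S=2, d=8, jump=-3, S_3=-1
t=3: S=-1, d=2, jump=0, S_4=-1
t=4: S=-1, d=3, jump=4, S_5=3
t=5: S=3, d=7, jump=3, S_6=6
t=6: S=6, d=5, jump=3, S_7=9
t=7: S=9, d=5, jump=3, S_8=12
t=8: S=12, d=0, jump=0, S_9=12


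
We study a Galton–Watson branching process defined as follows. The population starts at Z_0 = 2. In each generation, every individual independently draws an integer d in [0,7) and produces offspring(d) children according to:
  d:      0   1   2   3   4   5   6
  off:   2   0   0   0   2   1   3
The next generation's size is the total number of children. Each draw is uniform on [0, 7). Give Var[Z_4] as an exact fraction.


107612160/5764801

Outcome values over d=0..6: [2, 0, 0, 0, 2, 1, 3]
Σy = 8, Σy² = 18, M = 7
μ = 8/7 = 8/7,  σ² = 18/7 − (8/7)² = 62/49
V_0 = 0, E_0 = 2
V_1 = 62/49·E_0 + (8/7)²·V_0 = 124/49;  E_1 = 16/7
V_2 = 62/49·E_1 + (8/7)²·V_1 = 14880/2401;  E_2 = 128/49
V_3 = 62/49·E_2 + (8/7)²·V_2 = 1341184/117649;  E_3 = 1024/343
V_4 = 62/49·E_3 + (8/7)²·V_3 = 107612160/5764801;  E_4 = 8192/2401


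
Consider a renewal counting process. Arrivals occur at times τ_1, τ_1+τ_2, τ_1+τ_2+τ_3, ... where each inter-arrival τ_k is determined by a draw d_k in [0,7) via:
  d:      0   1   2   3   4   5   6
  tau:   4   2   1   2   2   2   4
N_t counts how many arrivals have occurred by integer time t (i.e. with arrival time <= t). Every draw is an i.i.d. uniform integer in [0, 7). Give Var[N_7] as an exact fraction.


515414586168/678223072849

Inter-arrival values over d=0..6: [4, 2, 1, 2, 2, 2, 4]
Each d has probability 1/7, so the pmf of τ is: f(1) = 1/7, f(2) = 4/7, f(4) = 2/7
Let p_n(j) = P(N_n = j), with p_0 = [1]. Condition on τ_1: p_n(0) = P(τ > n), and for j >= 1, p_n(j) = Σ_{k<=n} f(k)·p_{n−k}(j−1)
p_1 = [6/7, 1/7]  (j = 0..1)
p_2 = [2/7, 34/49, 1/49]  (j = 0..2)
p_3 = [2/7, 26/49, 62/343, 1/343]  (j = 0..3)
p_4 = [0, 24/49, 162/343, 90/2401, 1/2401]  (j = 0..4)
p_5 = [0, 20/49, 142/343, 410/2401, 118/16807, 1/16807]  (j = 0..5)
p_6 = [0, 4/49, 184/343, 804/2401, 110/2401, 146/117649, 1/117649]  (j = 0..6)
p_7 = [0, 4/49, 136/343, 876/2401, 2458/16807, 1242/117649, 174/823543, 1/823543]  (j = 0..7)
E[N_7] = Σ j·p_7(j) = 2147993/823543;  E[N_7²] = Σ j²·p_7(j) = 6228319/823543
Var[N_7] = 6228319/823543 − (2147993/823543)² = 515414586168/678223072849


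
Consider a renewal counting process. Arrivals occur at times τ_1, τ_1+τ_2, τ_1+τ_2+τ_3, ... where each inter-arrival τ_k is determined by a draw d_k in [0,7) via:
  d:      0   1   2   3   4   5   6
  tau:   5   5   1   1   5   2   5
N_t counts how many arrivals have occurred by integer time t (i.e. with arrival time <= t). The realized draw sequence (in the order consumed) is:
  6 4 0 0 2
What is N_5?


draw d_1=6: τ_1=5, arrival time A_1=5
draw d_2=4: τ_2=5, arrival time A_2=10
draw d_3=0: τ_3=5, arrival time A_3=15
draw d_4=0: τ_4=5, arrival time A_4=20
draw d_5=2: τ_5=1, arrival time A_5=21
N_t over t=0..5: 0:0 1:0 2:0 3:0 4:0 5:1

1


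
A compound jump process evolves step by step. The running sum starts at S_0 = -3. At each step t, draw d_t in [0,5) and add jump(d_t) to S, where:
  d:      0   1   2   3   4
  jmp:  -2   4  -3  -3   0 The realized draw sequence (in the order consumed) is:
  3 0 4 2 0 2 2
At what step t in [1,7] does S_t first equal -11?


4

t=0: S=-3, d=3, jump=-3, S_1=-6
t=1: S=-6, d=0, jump=-2, S_2=-8
t=2: S=-8, d=4, jump=0, S_3=-8
t=3: S=-8, d=2, jump=-3, S_4=-11
t=4: S=-11, d=0, jump=-2, S_5=-13
t=5: S=-13, d=2, jump=-3, S_6=-16
t=6: S=-16, d=2, jump=-3, S_7=-19


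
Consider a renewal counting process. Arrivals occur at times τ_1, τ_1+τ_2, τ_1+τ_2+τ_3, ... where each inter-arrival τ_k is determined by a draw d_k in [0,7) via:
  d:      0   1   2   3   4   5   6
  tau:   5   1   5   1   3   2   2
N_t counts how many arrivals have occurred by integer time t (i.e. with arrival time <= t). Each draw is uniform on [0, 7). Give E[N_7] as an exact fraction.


2012068/823543

Inter-arrival values over d=0..6: [5, 1, 5, 1, 3, 2, 2]
Each d has probability 1/7, so the pmf of τ is: f(1) = 2/7, f(2) = 2/7, f(3) = 1/7, f(5) = 2/7
Renewal equation for m(n) = E[N_n]: condition on τ_1 = k (if k <= n, one arrival plus a fresh copy on the remaining n−k steps): m(n) = F(n) + Σ_{k<=n} f(k)·m(n−k), where F(n) = P(τ <= n) and m(0) = 0
m(1) = F(1) = 2/7
m(2) = F(2) + f(1)·m(1) = 4/7 + 2/7·2/7 = 32/49
m(3) = F(3) + f(1)·m(2) + f(2)·m(1) = 5/7 + 2/7·32/49 + 2/7·2/7 = 337/343
m(4) = F(4) + f(1)·m(3) + f(2)·m(2) + f(3)·m(1) = 5/7 + 2/7·337/343 + 2/7·32/49 + 1/7·2/7 = 2935/2401
m(5) = F(5) + f(1)·m(4) + f(2)·m(3) + f(3)·m(2) = 1 + 2/7·2935/2401 + 2/7·337/343 + 1/7·32/49 = 28963/16807
m(6) = F(6) + f(1)·m(5) + f(2)·m(4) + f(3)·m(3) + f(5)·m(1) = 1 + 2/7·28963/16807 + 2/7·2935/2401 + 1/7·337/343 + 2/7·2/7 = 242782/117649
m(7) = F(7) + f(1)·m(6) + f(2)·m(5) + f(3)·m(4) + f(5)·m(2) = 1 + 2/7·242782/117649 + 2/7·28963/16807 + 1/7·2935/2401 + 2/7·32/49 = 2012068/823543
E[N_7] = m(7) = 2012068/823543


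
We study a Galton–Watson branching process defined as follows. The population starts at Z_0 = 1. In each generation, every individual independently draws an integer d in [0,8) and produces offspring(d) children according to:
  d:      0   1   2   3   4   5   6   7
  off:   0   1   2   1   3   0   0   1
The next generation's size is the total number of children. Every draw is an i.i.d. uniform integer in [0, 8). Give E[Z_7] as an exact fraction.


1

Outcome values over d=0..7: [0, 1, 2, 1, 3, 0, 0, 1]
Σy = 8, Σy² = 16, M = 8
μ = 8/8 = 1,  σ² = 16/8 − (1)² = 1
E[Z_0] = 1
E[Z_1] = 1·E[Z_0] = 1
E[Z_2] = 1·E[Z_1] = 1
E[Z_3] = 1·E[Z_2] = 1
E[Z_4] = 1·E[Z_3] = 1
E[Z_5] = 1·E[Z_4] = 1
E[Z_6] = 1·E[Z_5] = 1
E[Z_7] = 1·E[Z_6] = 1


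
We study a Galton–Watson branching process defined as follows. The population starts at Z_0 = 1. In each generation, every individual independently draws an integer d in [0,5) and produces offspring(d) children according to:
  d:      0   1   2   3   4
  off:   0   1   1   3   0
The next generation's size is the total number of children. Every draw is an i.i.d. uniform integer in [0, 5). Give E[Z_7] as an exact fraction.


1

Outcome values over d=0..4: [0, 1, 1, 3, 0]
Σy = 5, Σy² = 11, M = 5
μ = 5/5 = 1,  σ² = 11/5 − (1)² = 6/5
E[Z_0] = 1
E[Z_1] = 1·E[Z_0] = 1
E[Z_2] = 1·E[Z_1] = 1
E[Z_3] = 1·E[Z_2] = 1
E[Z_4] = 1·E[Z_3] = 1
E[Z_5] = 1·E[Z_4] = 1
E[Z_6] = 1·E[Z_5] = 1
E[Z_7] = 1·E[Z_6] = 1


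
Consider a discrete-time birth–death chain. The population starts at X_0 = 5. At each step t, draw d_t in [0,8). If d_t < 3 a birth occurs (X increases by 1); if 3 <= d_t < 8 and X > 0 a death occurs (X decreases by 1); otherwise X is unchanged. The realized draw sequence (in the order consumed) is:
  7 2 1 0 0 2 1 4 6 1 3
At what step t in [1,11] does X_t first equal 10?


t=0: X=5, d=7 → death, X_1=4
t=1: X=4, d=2 → birth, X_2=5
t=2: X=5, d=1 → birth, X_3=6
t=3: X=6, d=0 → birth, X_4=7
t=4: X=7, d=0 → birth, X_5=8
t=5: X=8, d=2 → birth, X_6=9
t=6: X=9, d=1 → birth, X_7=10
t=7: X=10, d=4 → death, X_8=9
t=8: X=9, d=6 → death, X_9=8
t=9: X=8, d=1 → birth, X_10=9
t=10: X=9, d=3 → death, X_11=8

7


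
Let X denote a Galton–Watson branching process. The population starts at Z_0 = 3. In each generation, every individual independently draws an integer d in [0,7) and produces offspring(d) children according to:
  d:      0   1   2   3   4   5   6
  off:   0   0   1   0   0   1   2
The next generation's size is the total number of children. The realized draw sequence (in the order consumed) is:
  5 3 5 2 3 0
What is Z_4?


gen 0: Z_0=3, draws=[5, 3, 5], offspring=[1, 0, 1], Z_1=2
gen 1: Z_1=2, draws=[2, 3], offspring=[1, 0], Z_2=1
gen 2: Z_2=1, draws=[0], offspring=[0], Z_3=0
gen 3: Z_3=0, draws=[], offspring=[], Z_4=0

0


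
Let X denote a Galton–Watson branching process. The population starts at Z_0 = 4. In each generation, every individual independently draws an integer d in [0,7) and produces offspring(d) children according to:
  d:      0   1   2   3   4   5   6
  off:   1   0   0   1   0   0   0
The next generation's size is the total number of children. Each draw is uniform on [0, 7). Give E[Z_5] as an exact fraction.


Outcome values over d=0..6: [1, 0, 0, 1, 0, 0, 0]
Σy = 2, Σy² = 2, M = 7
μ = 2/7 = 2/7,  σ² = 2/7 − (2/7)² = 10/49
E[Z_0] = 4
E[Z_1] = 2/7·E[Z_0] = 8/7
E[Z_2] = 2/7·E[Z_1] = 16/49
E[Z_3] = 2/7·E[Z_2] = 32/343
E[Z_4] = 2/7·E[Z_3] = 64/2401
E[Z_5] = 2/7·E[Z_4] = 128/16807

128/16807


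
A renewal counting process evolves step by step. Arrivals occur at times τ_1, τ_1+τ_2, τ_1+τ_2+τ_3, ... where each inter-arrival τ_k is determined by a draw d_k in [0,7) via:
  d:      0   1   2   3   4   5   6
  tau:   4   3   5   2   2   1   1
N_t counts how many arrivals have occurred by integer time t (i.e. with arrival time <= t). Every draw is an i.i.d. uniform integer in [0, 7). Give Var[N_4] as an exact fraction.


Inter-arrival values over d=0..6: [4, 3, 5, 2, 2, 1, 1]
Each d has probability 1/7, so the pmf of τ is: f(1) = 2/7, f(2) = 2/7, f(3) = 1/7, f(4) = 1/7, f(5) = 1/7
Let p_n(j) = P(N_n = j), with p_0 = [1]. Condition on τ_1: p_n(0) = P(τ > n), and for j >= 1, p_n(j) = Σ_{k<=n} f(k)·p_{n−k}(j−1)
p_1 = [5/7, 2/7]  (j = 0..1)
p_2 = [3/7, 24/49, 4/49]  (j = 0..2)
p_3 = [2/7, 23/49, 76/343, 8/343]  (j = 0..3)
p_4 = [1/7, 22/49, 108/343, 208/2401, 16/2401]  (j = 0..4)
E[N_4] = Σ j·p_4(j) = 3278/2401;  E[N_4²] = Σ j²·p_4(j) = 890/343
Var[N_4] = 890/343 − (3278/2401)² = 4212946/5764801

4212946/5764801


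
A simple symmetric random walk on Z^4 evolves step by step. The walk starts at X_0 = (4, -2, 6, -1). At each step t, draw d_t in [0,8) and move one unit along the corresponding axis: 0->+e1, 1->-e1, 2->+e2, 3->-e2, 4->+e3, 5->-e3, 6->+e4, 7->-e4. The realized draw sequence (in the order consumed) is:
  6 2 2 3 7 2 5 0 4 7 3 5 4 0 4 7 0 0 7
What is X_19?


t=0: X=(4, -2, 6, -1), d=6 → +e4, X_1=(4, -2, 6, 0)
t=1: X=(4, -2, 6, 0), d=2 → +e2, X_2=(4, -1, 6, 0)
t=2: X=(4, -1, 6, 0), d=2 → +e2, X_3=(4, 0, 6, 0)
t=3: X=(4, 0, 6, 0), d=3 → -e2, X_4=(4, -1, 6, 0)
t=4: X=(4, -1, 6, 0), d=7 → -e4, X_5=(4, -1, 6, -1)
t=5: X=(4, -1, 6, -1), d=2 → +e2, X_6=(4, 0, 6, -1)
t=6: X=(4, 0, 6, -1), d=5 → -e3, X_7=(4, 0, 5, -1)
t=7: X=(4, 0, 5, -1), d=0 → +e1, X_8=(5, 0, 5, -1)
t=8: X=(5, 0, 5, -1), d=4 → +e3, X_9=(5, 0, 6, -1)
t=9: X=(5, 0, 6, -1), d=7 → -e4, X_10=(5, 0, 6, -2)
t=10: X=(5, 0, 6, -2), d=3 → -e2, X_11=(5, -1, 6, -2)
t=11: X=(5, -1, 6, -2), d=5 → -e3, X_12=(5, -1, 5, -2)
t=12: X=(5, -1, 5, -2), d=4 → +e3, X_13=(5, -1, 6, -2)
t=13: X=(5, -1, 6, -2), d=0 → +e1, X_14=(6, -1, 6, -2)
t=14: X=(6, -1, 6, -2), d=4 → +e3, X_15=(6, -1, 7, -2)
t=15: X=(6, -1, 7, -2), d=7 → -e4, X_16=(6, -1, 7, -3)
t=16: X=(6, -1, 7, -3), d=0 → +e1, X_17=(7, -1, 7, -3)
t=17: X=(7, -1, 7, -3), d=0 → +e1, X_18=(8, -1, 7, -3)
t=18: X=(8, -1, 7, -3), d=7 → -e4, X_19=(8, -1, 7, -4)

(8, -1, 7, -4)


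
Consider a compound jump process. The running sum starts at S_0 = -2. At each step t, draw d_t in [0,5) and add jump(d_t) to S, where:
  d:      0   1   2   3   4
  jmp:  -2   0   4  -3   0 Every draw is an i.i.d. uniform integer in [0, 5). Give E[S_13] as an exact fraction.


Outcome values over d=0..4: [-2, 0, 4, -3, 0]
Σy = -1, Σy² = 29, M = 5
μ = -1/5 = -1/5,  σ² = 29/5 − (-1/5)² = 144/25
E[S_13] = -2 + 13·(-1/5) = -23/5

-23/5


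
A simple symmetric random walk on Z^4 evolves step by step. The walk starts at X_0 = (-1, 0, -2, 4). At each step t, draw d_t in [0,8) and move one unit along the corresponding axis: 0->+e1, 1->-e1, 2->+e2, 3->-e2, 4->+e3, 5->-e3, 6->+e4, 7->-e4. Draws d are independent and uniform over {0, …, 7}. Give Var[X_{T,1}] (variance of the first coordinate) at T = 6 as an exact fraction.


Outcome values over d=0..7: [1, -1, 0, 0, 0, 0, 0, 0]
Σy = 0, Σy² = 2, M = 8
μ = 0/8 = 0,  σ² = 2/8 − (0)² = 1/4
Independent increments: Var[X_6] = 6·σ² = 6·(1/4) = 3/2

3/2


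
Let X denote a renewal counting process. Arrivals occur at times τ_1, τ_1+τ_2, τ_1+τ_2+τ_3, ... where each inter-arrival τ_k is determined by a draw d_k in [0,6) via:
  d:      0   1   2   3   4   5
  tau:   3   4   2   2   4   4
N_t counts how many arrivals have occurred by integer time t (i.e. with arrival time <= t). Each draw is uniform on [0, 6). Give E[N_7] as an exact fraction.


Inter-arrival values over d=0..5: [3, 4, 2, 2, 4, 4]
Each d has probability 1/6, so the pmf of τ is: f(2) = 1/3, f(3) = 1/6, f(4) = 1/2
Renewal equation for m(n) = E[N_n]: condition on τ_1 = k (if k <= n, one arrival plus a fresh copy on the remaining n−k steps): m(n) = F(n) + Σ_{k<=n} f(k)·m(n−k), where F(n) = P(τ <= n) and m(0) = 0
m(1) = F(1) = 0
m(2) = F(2) = 1/3
m(3) = F(3) = 1/2
m(4) = F(4) + f(2)·m(2) = 1 + 1/3·1/3 = 10/9
m(5) = F(5) + f(2)·m(3) + f(3)·m(2) = 1 + 1/3·1/2 + 1/6·1/3 = 11/9
m(6) = F(6) + f(2)·m(4) + f(3)·m(3) + f(4)·m(2) = 1 + 1/3·10/9 + 1/6·1/2 + 1/2·1/3 = 175/108
m(7) = F(7) + f(2)·m(5) + f(3)·m(4) + f(4)·m(3) = 1 + 1/3·11/9 + 1/6·10/9 + 1/2·1/2 = 199/108
E[N_7] = m(7) = 199/108

199/108


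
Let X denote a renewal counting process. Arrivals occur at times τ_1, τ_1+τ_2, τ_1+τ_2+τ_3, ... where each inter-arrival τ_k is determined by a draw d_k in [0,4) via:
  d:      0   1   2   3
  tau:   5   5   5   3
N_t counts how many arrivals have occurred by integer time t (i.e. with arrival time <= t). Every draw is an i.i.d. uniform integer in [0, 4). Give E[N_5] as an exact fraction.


1

Inter-arrival values over d=0..3: [5, 5, 5, 3]
Each d has probability 1/4, so the pmf of τ is: f(3) = 1/4, f(5) = 3/4
Renewal equation for m(n) = E[N_n]: condition on τ_1 = k (if k <= n, one arrival plus a fresh copy on the remaining n−k steps): m(n) = F(n) + Σ_{k<=n} f(k)·m(n−k), where F(n) = P(τ <= n) and m(0) = 0
m(1) = F(1) = 0
m(2) = F(2) = 0
m(3) = F(3) = 1/4
m(4) = F(4) = 1/4
m(5) = F(5) = 1
E[N_5] = m(5) = 1


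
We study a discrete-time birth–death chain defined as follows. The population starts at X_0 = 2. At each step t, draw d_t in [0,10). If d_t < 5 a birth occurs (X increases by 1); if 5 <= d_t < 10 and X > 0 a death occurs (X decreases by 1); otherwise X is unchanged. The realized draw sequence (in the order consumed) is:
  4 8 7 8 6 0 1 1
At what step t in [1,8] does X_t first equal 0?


4

t=0: X=2, d=4 → birth, X_1=3
t=1: X=3, d=8 → death, X_2=2
t=2: X=2, d=7 → death, X_3=1
t=3: X=1, d=8 → death, X_4=0
t=4: X=0, d=6 → hold, X_5=0
t=5: X=0, d=0 → birth, X_6=1
t=6: X=1, d=1 → birth, X_7=2
t=7: X=2, d=1 → birth, X_8=3


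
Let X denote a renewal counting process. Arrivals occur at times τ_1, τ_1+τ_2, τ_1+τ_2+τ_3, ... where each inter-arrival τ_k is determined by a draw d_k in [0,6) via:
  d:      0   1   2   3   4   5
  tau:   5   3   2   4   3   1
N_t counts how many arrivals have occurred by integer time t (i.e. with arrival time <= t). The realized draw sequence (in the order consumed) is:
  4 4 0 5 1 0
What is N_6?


draw d_1=4: τ_1=3, arrival time A_1=3
draw d_2=4: τ_2=3, arrival time A_2=6
draw d_3=0: τ_3=5, arrival time A_3=11
draw d_4=5: τ_4=1, arrival time A_4=12
draw d_5=1: τ_5=3, arrival time A_5=15
draw d_6=0: τ_6=5, arrival time A_6=20
N_t over t=0..6: 0:0 1:0 2:0 3:1 4:1 5:1 6:2

2


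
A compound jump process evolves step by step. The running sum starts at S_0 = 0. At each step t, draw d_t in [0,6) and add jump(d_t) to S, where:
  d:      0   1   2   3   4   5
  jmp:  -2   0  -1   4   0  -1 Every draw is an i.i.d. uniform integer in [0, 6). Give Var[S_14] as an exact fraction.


154/3

Outcome values over d=0..5: [-2, 0, -1, 4, 0, -1]
Σy = 0, Σy² = 22, M = 6
μ = 0/6 = 0,  σ² = 22/6 − (0)² = 11/3
Independent increments: Var[S_14] = 14·σ² = 14·(11/3) = 154/3


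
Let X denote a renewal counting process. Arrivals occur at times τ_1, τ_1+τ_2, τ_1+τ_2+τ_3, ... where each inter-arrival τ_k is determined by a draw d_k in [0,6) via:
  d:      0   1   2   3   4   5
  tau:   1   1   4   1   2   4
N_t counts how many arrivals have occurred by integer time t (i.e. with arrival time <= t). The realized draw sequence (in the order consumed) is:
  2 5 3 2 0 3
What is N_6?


1

draw d_1=2: τ_1=4, arrival time A_1=4
draw d_2=5: τ_2=4, arrival time A_2=8
draw d_3=3: τ_3=1, arrival time A_3=9
draw d_4=2: τ_4=4, arrival time A_4=13
draw d_5=0: τ_5=1, arrival time A_5=14
draw d_6=3: τ_6=1, arrival time A_6=15
N_t over t=0..6: 0:0 1:0 2:0 3:0 4:1 5:1 6:1


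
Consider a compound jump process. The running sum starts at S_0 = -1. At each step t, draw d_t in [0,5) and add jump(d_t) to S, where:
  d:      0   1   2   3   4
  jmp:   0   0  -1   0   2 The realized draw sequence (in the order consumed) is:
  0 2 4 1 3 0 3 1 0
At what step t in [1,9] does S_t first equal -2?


t=0: S=-1, d=0, jump=0, S_1=-1
t=1: S=-1, d=2, jump=-1, S_2=-2
t=2: S=-2, d=4, jump=2, S_3=0
t=3: S=0, d=1, jump=0, S_4=0
t=4: S=0, d=3, jump=0, S_5=0
t=5: S=0, d=0, jump=0, S_6=0
t=6: S=0, d=3, jump=0, S_7=0
t=7: S=0, d=1, jump=0, S_8=0
t=8: S=0, d=0, jump=0, S_9=0

2


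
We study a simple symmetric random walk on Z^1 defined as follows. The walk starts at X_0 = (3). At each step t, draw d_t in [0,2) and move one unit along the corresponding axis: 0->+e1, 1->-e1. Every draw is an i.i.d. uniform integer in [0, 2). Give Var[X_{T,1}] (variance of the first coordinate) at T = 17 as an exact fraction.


Outcome values over d=0..1: [1, -1]
Σy = 0, Σy² = 2, M = 2
μ = 0/2 = 0,  σ² = 2/2 − (0)² = 1
Independent increments: Var[X_17] = 17·σ² = 17·(1) = 17

17


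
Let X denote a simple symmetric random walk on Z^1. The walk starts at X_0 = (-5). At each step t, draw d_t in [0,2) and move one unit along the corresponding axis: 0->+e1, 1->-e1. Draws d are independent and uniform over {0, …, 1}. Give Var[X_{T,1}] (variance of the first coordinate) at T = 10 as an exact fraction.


10

Outcome values over d=0..1: [1, -1]
Σy = 0, Σy² = 2, M = 2
μ = 0/2 = 0,  σ² = 2/2 − (0)² = 1
Independent increments: Var[X_10] = 10·σ² = 10·(1) = 10


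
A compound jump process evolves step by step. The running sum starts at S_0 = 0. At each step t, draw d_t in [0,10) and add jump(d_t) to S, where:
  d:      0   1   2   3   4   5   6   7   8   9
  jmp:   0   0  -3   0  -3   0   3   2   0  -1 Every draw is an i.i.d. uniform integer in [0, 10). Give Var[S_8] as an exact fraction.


Outcome values over d=0..9: [0, 0, -3, 0, -3, 0, 3, 2, 0, -1]
Σy = -2, Σy² = 32, M = 10
μ = -2/10 = -1/5,  σ² = 32/10 − (-1/5)² = 79/25
Independent increments: Var[S_8] = 8·σ² = 8·(79/25) = 632/25

632/25


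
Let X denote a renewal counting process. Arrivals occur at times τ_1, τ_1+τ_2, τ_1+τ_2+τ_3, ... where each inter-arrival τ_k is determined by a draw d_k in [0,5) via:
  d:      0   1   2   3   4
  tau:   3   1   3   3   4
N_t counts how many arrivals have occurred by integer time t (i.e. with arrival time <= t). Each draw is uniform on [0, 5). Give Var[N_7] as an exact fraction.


Inter-arrival values over d=0..4: [3, 1, 3, 3, 4]
Each d has probability 1/5, so the pmf of τ is: f(1) = 1/5, f(3) = 3/5, f(4) = 1/5
Let p_n(j) = P(N_n = j), with p_0 = [1]. Condition on τ_1: p_n(0) = P(τ > n), and for j >= 1, p_n(j) = Σ_{k<=n} f(k)·p_{n−k}(j−1)
p_1 = [4/5, 1/5]  (j = 0..1)
p_2 = [4/5, 4/25, 1/25]  (j = 0..2)
p_3 = [1/5, 19/25, 4/125, 1/125]  (j = 0..3)
p_4 = [0, 18/25, 34/125, 4/625, 1/625]  (j = 0..4)
p_5 = [0, 16/25, 7/25, 49/625, 4/3125, 1/3125]  (j = 0..5)
p_6 = [0, 7/25, 77/125, 52/625, 64/3125, 4/15625, 1/15625]  (j = 0..6)
p_7 = [0, 1/25, 16/25, 183/625, 69/3125, 79/15625, 4/78125, 1/78125]  (j = 0..7)
E[N_7] = Σ j·p_7(j) = 180656/78125;  E[N_7²] = Σ j²·p_7(j) = 446668/78125
Var[N_7] = 446668/78125 − (180656/78125)² = 2259347164/6103515625

2259347164/6103515625


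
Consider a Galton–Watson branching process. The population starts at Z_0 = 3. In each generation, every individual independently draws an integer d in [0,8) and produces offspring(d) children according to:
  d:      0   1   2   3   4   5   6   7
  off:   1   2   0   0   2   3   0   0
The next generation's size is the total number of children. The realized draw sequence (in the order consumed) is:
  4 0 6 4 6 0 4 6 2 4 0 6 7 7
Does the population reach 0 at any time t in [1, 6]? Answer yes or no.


yes

gen 0: Z_0=3, draws=[4, 0, 6], offspring=[2, 1, 0], Z_1=3
gen 1: Z_1=3, draws=[4, 6, 0], offspring=[2, 0, 1], Z_2=3
gen 2: Z_2=3, draws=[4, 6, 2], offspring=[2, 0, 0], Z_3=2
gen 3: Z_3=2, draws=[4, 0], offspring=[2, 1], Z_4=3
gen 4: Z_4=3, draws=[6, 7, 7], offspring=[0, 0, 0], Z_5=0
gen 5: Z_5=0, draws=[], offspring=[], Z_6=0


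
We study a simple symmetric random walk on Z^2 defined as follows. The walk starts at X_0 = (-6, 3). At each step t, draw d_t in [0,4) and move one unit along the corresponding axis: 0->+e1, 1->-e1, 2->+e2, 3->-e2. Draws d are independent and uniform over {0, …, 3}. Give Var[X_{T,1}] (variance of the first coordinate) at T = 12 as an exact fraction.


Outcome values over d=0..3: [1, -1, 0, 0]
Σy = 0, Σy² = 2, M = 4
μ = 0/4 = 0,  σ² = 2/4 − (0)² = 1/2
Independent increments: Var[X_12] = 12·σ² = 12·(1/2) = 6

6
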